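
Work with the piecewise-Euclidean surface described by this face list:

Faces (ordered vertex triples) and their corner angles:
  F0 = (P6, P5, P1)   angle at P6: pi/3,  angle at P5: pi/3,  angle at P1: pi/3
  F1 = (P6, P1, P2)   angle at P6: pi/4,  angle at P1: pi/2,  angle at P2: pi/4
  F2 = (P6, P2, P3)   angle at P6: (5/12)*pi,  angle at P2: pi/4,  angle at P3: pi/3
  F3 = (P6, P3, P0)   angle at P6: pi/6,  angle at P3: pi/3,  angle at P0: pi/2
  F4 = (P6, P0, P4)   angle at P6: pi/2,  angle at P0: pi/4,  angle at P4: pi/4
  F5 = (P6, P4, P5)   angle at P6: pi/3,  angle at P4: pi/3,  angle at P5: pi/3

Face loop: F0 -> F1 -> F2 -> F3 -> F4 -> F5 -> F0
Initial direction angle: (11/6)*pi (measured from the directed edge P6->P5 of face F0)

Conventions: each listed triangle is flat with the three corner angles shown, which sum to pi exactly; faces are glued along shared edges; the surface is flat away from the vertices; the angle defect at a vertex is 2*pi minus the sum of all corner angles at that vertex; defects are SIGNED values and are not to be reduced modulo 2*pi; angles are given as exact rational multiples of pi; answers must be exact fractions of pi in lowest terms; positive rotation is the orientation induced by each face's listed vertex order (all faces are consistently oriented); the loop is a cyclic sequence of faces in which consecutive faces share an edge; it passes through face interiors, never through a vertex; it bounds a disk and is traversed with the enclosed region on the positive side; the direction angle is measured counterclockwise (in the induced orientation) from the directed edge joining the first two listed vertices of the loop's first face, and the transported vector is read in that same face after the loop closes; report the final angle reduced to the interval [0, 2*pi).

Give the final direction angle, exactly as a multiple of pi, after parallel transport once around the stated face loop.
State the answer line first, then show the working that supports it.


Answer: final direction angle = (11/6)*pi

enclosed vertex P6: corner angles sum to 2*pi, defect = 2*pi - 2*pi = 0
final direction = starting direction + enclosed defect total, reduced mod 2*pi (induced orientation)
final angle = (11/6)*pi + 0 = (11/6)*pi (mod 2*pi)


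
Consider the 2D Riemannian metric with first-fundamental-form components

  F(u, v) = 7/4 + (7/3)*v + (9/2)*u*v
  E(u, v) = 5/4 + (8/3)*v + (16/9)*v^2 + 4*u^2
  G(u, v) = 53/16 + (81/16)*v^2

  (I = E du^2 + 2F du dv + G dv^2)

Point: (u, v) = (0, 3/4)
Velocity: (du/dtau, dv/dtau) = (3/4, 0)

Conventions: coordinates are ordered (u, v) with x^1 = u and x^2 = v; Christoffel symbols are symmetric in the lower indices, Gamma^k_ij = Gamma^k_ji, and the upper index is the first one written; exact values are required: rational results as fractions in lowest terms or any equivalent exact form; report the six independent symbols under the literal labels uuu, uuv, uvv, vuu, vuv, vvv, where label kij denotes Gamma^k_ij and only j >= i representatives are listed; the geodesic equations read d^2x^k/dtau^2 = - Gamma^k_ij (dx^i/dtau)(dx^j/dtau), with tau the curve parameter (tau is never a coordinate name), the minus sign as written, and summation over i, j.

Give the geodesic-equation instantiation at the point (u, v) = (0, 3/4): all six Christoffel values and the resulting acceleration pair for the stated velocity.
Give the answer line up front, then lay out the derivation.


Answer: Gamma_uuu = -7616/42795, Gamma_uuv = 50464/42795, Gamma_uvv = 3332/42795, Gamma_vuu = 9248/42795, Gamma_vuv = -28672/42795, Gamma_vvv = 24484/42795; accelerations (d^2u/dtau^2, d^2v/dtau^2) = (476/4755, -578/4755)

E = 17/4, F = 7/2, G = 1577/256 at the point
E_u = 0, E_v = 16/3, F_u = 27/8, F_v = 7/3, G_u = 0, G_v = 243/32
EG - F^2 = 14265/1024;  g^inv = (1024/14265) * [[1577/256, -7/2], [-7/2, 17/4]]
first-kind symbols [ij,l] = (1/2)(d_i g_jl + d_j g_il - d_l g_ij): [uu,u] = E_u/2 = 0, [uu,v] = F_u - E_v/2 = 17/24, [uv,u] = E_v/2 = 8/3, [uv,v] = G_u/2 = 0, [vv,u] = F_v - G_u/2 = 7/3, [vv,v] = G_v/2 = 243/64
Gamma^u_ij = (G*[ij,u] - F*[ij,v])/(EG - F^2), Gamma^v_ij = (E*[ij,v] - F*[ij,u])/(EG - F^2)
Gamma_uuu = -7616/42795, Gamma_uuv = 50464/42795, Gamma_uvv = 3332/42795, Gamma_vuu = 9248/42795, Gamma_vuv = -28672/42795, Gamma_vvv = 24484/42795
d^2u/dtau^2 = -(Gamma_uuu*(3/4)^2 + 2*Gamma_uuv*(3/4)*(0) + Gamma_uvv*(0)^2) = 476/4755
d^2v/dtau^2 = -(Gamma_vuu*(3/4)^2 + 2*Gamma_vuv*(3/4)*(0) + Gamma_vvv*(0)^2) = -578/4755


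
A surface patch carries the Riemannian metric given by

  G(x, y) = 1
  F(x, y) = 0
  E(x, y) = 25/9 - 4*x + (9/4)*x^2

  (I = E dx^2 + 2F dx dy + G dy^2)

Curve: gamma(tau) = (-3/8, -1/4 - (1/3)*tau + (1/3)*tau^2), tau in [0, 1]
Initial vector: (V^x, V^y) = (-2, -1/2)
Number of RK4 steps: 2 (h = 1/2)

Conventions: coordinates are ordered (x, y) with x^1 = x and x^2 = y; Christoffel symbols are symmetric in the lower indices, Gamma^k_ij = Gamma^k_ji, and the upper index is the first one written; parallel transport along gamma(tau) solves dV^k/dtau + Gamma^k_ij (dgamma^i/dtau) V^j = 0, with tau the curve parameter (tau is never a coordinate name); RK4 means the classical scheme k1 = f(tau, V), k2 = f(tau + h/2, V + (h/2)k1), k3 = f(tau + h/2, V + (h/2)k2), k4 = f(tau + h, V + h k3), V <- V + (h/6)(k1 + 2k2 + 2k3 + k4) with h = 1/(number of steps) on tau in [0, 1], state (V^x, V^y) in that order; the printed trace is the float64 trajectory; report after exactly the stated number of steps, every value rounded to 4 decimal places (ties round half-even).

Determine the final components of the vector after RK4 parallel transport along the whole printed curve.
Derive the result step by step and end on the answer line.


gamma'(tau) = (0, -1/3 + (2/3)*tau); f(tau, V)^k = -Gamma^k_ij(gamma(tau)) gamma'^i(tau) V^j; h = 1/2; intermediate values shown to 6 dp
curve data and Christoffel symbols at the stage parameters:
  tau = 0.000000: gamma = (-0.375000, -0.250000), gamma' = (0.000000, -0.333333); Gamma_xxx = -0.618989, Gamma_xxy = 0.000000, Gamma_xyy = 0.000000, Gamma_yxx = 0.000000, Gamma_yxy = 0.000000, Gamma_yyy = 0.000000
  tau = 0.250000: gamma = (-0.375000, -0.312500), gamma' = (0.000000, -0.166667); Gamma_xxx = -0.618989, Gamma_xxy = 0.000000, Gamma_xyy = 0.000000, Gamma_yxx = 0.000000, Gamma_yxy = 0.000000, Gamma_yyy = 0.000000
  tau = 0.500000: gamma = (-0.375000, -0.333333), gamma' = (0.000000, 0.000000); Gamma_xxx = -0.618989, Gamma_xxy = 0.000000, Gamma_xyy = 0.000000, Gamma_yxx = 0.000000, Gamma_yxy = 0.000000, Gamma_yyy = 0.000000
  tau = 0.750000: gamma = (-0.375000, -0.312500), gamma' = (0.000000, 0.166667); Gamma_xxx = -0.618989, Gamma_xxy = 0.000000, Gamma_xyy = 0.000000, Gamma_yxx = 0.000000, Gamma_yxy = 0.000000, Gamma_yyy = 0.000000
  tau = 1.000000: gamma = (-0.375000, -0.250000), gamma' = (0.000000, 0.333333); Gamma_xxx = -0.618989, Gamma_xxy = 0.000000, Gamma_xyy = 0.000000, Gamma_yxx = 0.000000, Gamma_yxy = 0.000000, Gamma_yyy = 0.000000
step 0: V^x = -2.0000, V^y = -0.5000
step 1: k1 = (0.000000, 0.000000), k2 = (0.000000, 0.000000), k3 = (0.000000, 0.000000), k4 = (0.000000, 0.000000); V <- V + (h/6)(k1 + 2k2 + 2k3 + k4): V^x = -2.0000, V^y = -0.5000
step 2: k1 = (0.000000, 0.000000), k2 = (0.000000, 0.000000), k3 = (0.000000, 0.000000), k4 = (0.000000, 0.000000); V <- V + (h/6)(k1 + 2k2 + 2k3 + k4): V^x = -2.0000, V^y = -0.5000

Answer: V^x = -2.0000, V^y = -0.5000


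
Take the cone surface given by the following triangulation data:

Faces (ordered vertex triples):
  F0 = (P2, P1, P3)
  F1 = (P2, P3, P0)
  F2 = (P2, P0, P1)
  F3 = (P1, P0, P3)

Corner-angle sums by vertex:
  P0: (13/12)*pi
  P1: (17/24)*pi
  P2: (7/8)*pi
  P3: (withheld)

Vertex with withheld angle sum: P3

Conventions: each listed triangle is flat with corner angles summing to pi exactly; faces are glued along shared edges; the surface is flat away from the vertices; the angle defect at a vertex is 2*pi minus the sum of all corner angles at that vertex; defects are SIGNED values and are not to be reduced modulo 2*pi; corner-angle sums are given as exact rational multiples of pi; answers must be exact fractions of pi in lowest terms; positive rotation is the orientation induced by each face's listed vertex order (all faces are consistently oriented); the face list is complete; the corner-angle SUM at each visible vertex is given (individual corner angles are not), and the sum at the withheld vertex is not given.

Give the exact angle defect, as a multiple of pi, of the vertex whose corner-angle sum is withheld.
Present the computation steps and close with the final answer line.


V = 4, E = 6, F = 4; chi = V - E + F = 2
Gauss-Bonnet: total defect = 2*pi*chi = 4*pi; visible defects sum to (10/3)*pi

Answer: defect(P3) = (2/3)*pi


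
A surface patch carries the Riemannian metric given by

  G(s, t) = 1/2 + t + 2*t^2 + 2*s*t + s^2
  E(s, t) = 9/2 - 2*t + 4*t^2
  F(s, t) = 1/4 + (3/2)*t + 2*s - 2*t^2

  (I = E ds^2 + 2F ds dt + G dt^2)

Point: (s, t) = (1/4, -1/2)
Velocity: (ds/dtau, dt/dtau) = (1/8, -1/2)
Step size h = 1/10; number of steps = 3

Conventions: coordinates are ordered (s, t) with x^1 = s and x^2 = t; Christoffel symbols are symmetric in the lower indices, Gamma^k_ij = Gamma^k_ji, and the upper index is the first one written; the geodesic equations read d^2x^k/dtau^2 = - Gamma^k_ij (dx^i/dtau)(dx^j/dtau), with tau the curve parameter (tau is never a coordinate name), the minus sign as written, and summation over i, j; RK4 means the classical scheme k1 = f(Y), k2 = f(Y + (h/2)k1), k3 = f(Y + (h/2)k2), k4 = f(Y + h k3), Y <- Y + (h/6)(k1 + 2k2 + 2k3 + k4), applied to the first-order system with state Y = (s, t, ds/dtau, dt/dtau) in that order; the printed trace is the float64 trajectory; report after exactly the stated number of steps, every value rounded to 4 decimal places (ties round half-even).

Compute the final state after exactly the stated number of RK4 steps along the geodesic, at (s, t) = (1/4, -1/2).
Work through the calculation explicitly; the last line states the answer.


f(Y) = (ds/dtau, dt/dtau, -Gamma^s_ij Y'^i Y'^j, -Gamma^t_ij Y'^i Y'^j) with the Gammas evaluated at the stage position; h = 0.100000; intermediate values shown to 6 dp
step 0: s = 0.2500, t = -0.5000, ds/dtau = 0.1250, dt/dtau = -0.5000
step 1:
  k1: at (s, t) = (0.250000, -0.500000), (ds/dtau, dt/dtau) = (0.125000, -0.500000); Gamma_sss = 1.403509, Gamma_sst = -0.596491, Gamma_stt = 0.587719, Gamma_tss = 18.245614, Gamma_tst = -1.754386, Gamma_ttt = 0.140351; k1 = (0.125000, -0.500000, -0.243421, -0.539474)
  k2: at (s, t) = (0.256250, -0.525000), (ds/dtau, dt/dtau) = (0.112829, -0.526974); Gamma_sss = 1.618585, Gamma_sst = -0.636506, Gamma_stt = 0.594677, Gamma_tss = 18.685707, Gamma_tst = -1.968509, Gamma_ttt = 0.151564; k2 = (0.112829, -0.526974, -0.261438, -0.514052)
  k3: at (s, t) = (0.255641, -0.526349), (ds/dtau, dt/dtau) = (0.111928, -0.525703); Gamma_sss = 1.634540, Gamma_sst = -0.639804, Gamma_stt = 0.595308, Gamma_tss = 18.696501, Gamma_tst = -1.985580, Gamma_ttt = 0.153120; k3 = (0.111928, -0.525703, -0.260292, -0.510211)
  k4: at (s, t) = (0.261193, -0.552570), (ds/dtau, dt/dtau) = (0.098971, -0.551021); Gamma_sss = 1.868818, Gamma_sst = -0.687310, Gamma_stt = 0.603100, Gamma_tss = 19.122651, Gamma_tst = -2.220867, Gamma_ttt = 0.172961; k4 = (0.098971, -0.551021, -0.276386, -0.482056)
  Y <- Y + (h/6)(k1 + 2k2 + 2k3 + k4): s = 0.2612, t = -0.5526, ds/dtau = 0.0989, dt/dtau = -0.5512
step 2:
  k1: at (s, t) = (0.261225, -0.552606), (ds/dtau, dt/dtau) = (0.098946, -0.551168); Gamma_sss = 1.869037, Gamma_sst = -0.687349, Gamma_stt = 0.603104, Gamma_tss = 19.123548, Gamma_tst = -2.221057, Gamma_ttt = 0.172972; k1 = (0.098946, -0.551168, -0.276483, -0.482023)
  k2: at (s, t) = (0.266172, -0.580165), (ds/dtau, dt/dtau) = (0.085121, -0.575269); Gamma_sss = 2.122087, Gamma_sst = -0.743020, Gamma_stt = 0.612020, Gamma_tss = 19.536340, Gamma_tst = -2.477323, Gamma_ttt = 0.201798; k2 = (0.085121, -0.575269, -0.290682, -0.450953)
  k3: at (s, t) = (0.265481, -0.581370), (ds/dtau, dt/dtau) = (0.084411, -0.573715); Gamma_sss = 2.136878, Gamma_sst = -0.746741, Gamma_stt = 0.612698, Gamma_tss = 19.541219, Gamma_tst = -2.493484, Gamma_ttt = 0.204054; k3 = (0.084411, -0.573715, -0.289221, -0.447910)
  k4: at (s, t) = (0.269666, -0.609978), (ds/dtau, dt/dtau) = (0.070023, -0.595959); Gamma_sss = 2.404806, Gamma_sst = -0.811151, Gamma_stt = 0.623052, Gamma_tss = 19.929662, Gamma_tst = -2.767438, Gamma_ttt = 0.242464; k4 = (0.070023, -0.595959, -0.300779, -0.414812)
  Y <- Y + (h/6)(k1 + 2k2 + 2k3 + k4): s = 0.2697, t = -0.6100, ds/dtau = 0.0700, dt/dtau = -0.5961
step 3:
  k1: at (s, t) = (0.269692, -0.610024), (ds/dtau, dt/dtau) = (0.069994, -0.596077); Gamma_sss = 2.405171, Gamma_sst = -0.811233, Gamma_stt = 0.623064, Gamma_tss = 19.930554, Gamma_tst = -2.767788, Gamma_ttt = 0.242514; k1 = (0.069994, -0.596077, -0.300855, -0.414767)
  k2: at (s, t) = (0.273192, -0.639828), (ds/dtau, dt/dtau) = (0.054952, -0.616815); Gamma_sss = 2.687241, Gamma_sst = -0.884910, Gamma_stt = 0.635184, Gamma_tss = 20.294617, Gamma_tst = -3.058918, Gamma_ttt = 0.290518; k2 = (0.054952, -0.616815, -0.309766, -0.379178)
  k3: at (s, t) = (0.272440, -0.640865), (ds/dtau, dt/dtau) = (0.054506, -0.615036); Gamma_sss = 2.700047, Gamma_sst = -0.888857, Gamma_stt = 0.635927, Gamma_tss = 20.293537, Gamma_tst = -3.073298, Gamma_ttt = 0.293161; k3 = (0.054506, -0.615036, -0.308168, -0.377238)
  k4: at (s, t) = (0.275143, -0.671528), (ds/dtau, dt/dtau) = (0.039178, -0.633801); Gamma_sss = 2.990439, Gamma_sst = -0.971635, Gamma_stt = 0.650078, Gamma_tss = 20.621619, Gamma_tst = -3.376156, Gamma_ttt = 0.350394; k4 = (0.039178, -0.633801, -0.313981, -0.340072)
  Y <- Y + (h/6)(k1 + 2k2 + 2k3 + k4): s = 0.2752, t = -0.6716, ds/dtau = 0.0391, dt/dtau = -0.6339

Answer: s = 0.2752, t = -0.6716, ds/dtau = 0.0391, dt/dtau = -0.6339


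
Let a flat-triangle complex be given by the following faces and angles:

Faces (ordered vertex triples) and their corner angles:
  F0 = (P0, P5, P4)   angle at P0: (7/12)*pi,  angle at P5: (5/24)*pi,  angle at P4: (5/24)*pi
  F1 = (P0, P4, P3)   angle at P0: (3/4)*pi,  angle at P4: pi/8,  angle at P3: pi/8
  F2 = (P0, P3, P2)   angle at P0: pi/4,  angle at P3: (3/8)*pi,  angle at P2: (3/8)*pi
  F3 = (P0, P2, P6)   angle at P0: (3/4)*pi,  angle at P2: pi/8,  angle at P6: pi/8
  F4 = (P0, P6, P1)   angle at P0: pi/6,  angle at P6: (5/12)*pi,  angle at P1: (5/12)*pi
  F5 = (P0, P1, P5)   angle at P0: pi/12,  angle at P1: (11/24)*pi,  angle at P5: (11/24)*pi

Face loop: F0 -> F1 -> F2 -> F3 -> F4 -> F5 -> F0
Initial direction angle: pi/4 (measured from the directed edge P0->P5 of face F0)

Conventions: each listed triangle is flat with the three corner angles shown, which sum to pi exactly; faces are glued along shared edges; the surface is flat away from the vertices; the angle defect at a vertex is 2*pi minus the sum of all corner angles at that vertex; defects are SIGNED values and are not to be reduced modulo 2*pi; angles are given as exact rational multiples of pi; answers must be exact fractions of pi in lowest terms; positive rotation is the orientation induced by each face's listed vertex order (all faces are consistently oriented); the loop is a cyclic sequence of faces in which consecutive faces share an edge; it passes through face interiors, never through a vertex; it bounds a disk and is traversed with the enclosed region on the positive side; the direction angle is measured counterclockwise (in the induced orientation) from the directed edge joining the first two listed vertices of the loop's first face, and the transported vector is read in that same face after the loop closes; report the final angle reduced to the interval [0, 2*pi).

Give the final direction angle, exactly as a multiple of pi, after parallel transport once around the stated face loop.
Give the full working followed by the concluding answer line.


enclosed vertex P0: corner angles sum to (31/12)*pi, defect = 2*pi - (31/12)*pi = (-7/12)*pi
final direction = starting direction + enclosed defect total, reduced mod 2*pi (induced orientation)
final angle = pi/4 - (7/12)*pi = (5/3)*pi (mod 2*pi)

Answer: final direction angle = (5/3)*pi


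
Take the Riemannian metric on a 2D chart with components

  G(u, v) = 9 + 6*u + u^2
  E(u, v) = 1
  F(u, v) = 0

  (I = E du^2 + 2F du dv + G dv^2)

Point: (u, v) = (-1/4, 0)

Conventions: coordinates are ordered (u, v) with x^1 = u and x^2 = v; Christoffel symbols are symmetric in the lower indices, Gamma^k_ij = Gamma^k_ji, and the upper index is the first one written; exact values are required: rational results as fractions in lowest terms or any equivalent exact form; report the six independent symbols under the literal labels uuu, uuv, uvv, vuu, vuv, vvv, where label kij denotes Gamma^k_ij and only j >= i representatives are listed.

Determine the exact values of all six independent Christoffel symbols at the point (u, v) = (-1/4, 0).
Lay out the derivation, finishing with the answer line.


E = 1, F = 0, G = 121/16 at the point
E_u = 0, E_v = 0, F_u = 0, F_v = 0, G_u = 11/2, G_v = 0
EG - F^2 = 121/16;  g^inv = (16/121) * [[121/16, 0], [0, 1]]
first-kind symbols [ij,l] = (1/2)(d_i g_jl + d_j g_il - d_l g_ij): [uu,u] = E_u/2 = 0, [uu,v] = F_u - E_v/2 = 0, [uv,u] = E_v/2 = 0, [uv,v] = G_u/2 = 11/4, [vv,u] = F_v - G_u/2 = -11/4, [vv,v] = G_v/2 = 0
Gamma^u_ij = (G*[ij,u] - F*[ij,v])/(EG - F^2), Gamma^v_ij = (E*[ij,v] - F*[ij,u])/(EG - F^2)

Answer: Gamma_uuu = 0, Gamma_uuv = 0, Gamma_uvv = -11/4, Gamma_vuu = 0, Gamma_vuv = 4/11, Gamma_vvv = 0


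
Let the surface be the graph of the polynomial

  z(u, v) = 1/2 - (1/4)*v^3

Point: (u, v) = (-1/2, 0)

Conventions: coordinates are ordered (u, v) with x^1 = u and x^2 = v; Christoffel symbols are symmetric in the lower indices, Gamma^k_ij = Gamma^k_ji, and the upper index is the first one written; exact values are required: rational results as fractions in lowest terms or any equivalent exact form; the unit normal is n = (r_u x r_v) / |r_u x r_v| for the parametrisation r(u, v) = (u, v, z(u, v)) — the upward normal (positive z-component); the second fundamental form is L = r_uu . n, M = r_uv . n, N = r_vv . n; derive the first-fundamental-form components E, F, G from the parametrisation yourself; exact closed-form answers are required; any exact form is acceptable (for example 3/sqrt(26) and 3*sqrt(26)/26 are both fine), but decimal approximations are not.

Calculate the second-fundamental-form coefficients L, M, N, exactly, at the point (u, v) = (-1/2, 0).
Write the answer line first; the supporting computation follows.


Answer: L = 0, M = 0, N = 0

z_u = 0, z_v = 0, z_uu = 0, z_uv = 0, z_vv = 0
E = 1, F = 0, G = 1; answer radicand W^2 = 1
unnormalised second-form numerators: l = 0, m = 0, n = 0; L = l/sqrt(1), and similarly M = m/sqrt(W^2), N = n/sqrt(W^2)


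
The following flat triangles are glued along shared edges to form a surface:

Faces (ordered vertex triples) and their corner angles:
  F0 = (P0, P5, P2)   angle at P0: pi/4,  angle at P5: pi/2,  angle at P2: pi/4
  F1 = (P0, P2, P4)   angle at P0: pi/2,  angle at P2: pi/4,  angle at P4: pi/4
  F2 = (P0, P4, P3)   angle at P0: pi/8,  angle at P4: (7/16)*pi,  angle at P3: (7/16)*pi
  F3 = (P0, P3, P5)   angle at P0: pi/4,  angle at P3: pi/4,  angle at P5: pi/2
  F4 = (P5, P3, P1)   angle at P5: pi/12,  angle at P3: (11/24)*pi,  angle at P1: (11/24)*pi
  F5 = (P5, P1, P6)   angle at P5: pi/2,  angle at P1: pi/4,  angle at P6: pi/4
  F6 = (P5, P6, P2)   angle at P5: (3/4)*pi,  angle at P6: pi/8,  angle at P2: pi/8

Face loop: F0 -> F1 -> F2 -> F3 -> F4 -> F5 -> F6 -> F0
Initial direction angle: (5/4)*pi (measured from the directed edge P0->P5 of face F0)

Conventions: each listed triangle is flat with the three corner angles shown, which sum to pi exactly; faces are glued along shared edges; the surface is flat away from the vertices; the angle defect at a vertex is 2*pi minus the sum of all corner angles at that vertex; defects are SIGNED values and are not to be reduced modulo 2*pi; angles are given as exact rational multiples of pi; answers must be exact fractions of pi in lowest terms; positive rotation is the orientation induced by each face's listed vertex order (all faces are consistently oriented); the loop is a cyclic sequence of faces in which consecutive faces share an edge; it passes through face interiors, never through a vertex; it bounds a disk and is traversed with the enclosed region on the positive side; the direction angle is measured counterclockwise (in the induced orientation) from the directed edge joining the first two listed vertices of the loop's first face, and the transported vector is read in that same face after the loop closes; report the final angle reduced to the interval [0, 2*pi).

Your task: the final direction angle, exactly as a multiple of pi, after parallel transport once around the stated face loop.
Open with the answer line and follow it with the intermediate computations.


Answer: final direction angle = (43/24)*pi

enclosed vertex P0: corner angles sum to (9/8)*pi, defect = 2*pi - (9/8)*pi = (7/8)*pi
enclosed vertex P5: corner angles sum to (7/3)*pi, defect = 2*pi - (7/3)*pi = -pi/3
summing the enclosed defects onto the initial angle, mod 2*pi in the induced orientation:
final angle = (5/4)*pi + (13/24)*pi = (43/24)*pi (mod 2*pi)


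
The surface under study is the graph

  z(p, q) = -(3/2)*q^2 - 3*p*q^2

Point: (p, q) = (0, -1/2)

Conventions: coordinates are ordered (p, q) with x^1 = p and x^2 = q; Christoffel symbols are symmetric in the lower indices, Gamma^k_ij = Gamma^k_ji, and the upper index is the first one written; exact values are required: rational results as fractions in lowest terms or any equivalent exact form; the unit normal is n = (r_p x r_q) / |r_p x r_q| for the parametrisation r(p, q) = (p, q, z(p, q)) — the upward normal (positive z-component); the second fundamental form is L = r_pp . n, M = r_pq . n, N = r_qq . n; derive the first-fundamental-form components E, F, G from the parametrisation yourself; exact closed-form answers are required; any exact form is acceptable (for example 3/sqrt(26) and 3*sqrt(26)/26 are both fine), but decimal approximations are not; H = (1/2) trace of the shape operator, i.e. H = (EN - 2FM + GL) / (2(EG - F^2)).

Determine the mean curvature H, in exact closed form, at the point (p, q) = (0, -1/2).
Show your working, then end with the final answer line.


z_p = -3/4, z_q = 3/2, z_pp = 0, z_pq = 3, z_qq = -3
E = 25/16, F = -9/8, G = 13/4; answer radicand W^2 = 61/16
unnormalised second-form numerators: l = 0, m = 3, n = -3; L = l/sqrt(61/16), and similarly M = m/sqrt(W^2), N = n/sqrt(W^2)
H = (E*n - 2*F*m + G*l) / (2*(EG - F^2)*sqrt(W^2)); E*n - 2*F*m + G*l = 33/16, EG - F^2 = 61/16, so H = (33/122)/sqrt(61/16)

Answer: H = 66*sqrt(61)/3721


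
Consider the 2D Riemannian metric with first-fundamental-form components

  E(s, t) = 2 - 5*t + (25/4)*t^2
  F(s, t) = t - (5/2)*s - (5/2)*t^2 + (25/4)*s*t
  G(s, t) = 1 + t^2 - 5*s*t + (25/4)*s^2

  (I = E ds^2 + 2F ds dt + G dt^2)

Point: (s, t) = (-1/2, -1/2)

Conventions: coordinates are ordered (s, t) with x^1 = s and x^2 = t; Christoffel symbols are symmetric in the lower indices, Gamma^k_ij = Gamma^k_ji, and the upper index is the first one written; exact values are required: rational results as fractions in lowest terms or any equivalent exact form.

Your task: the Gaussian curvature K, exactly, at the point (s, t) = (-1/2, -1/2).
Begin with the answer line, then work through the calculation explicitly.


Answer: K = -400/2809

E = 97/16, F = 27/16, G = 25/16, EG - F^2 = 53/8 at the point
E_s = 0, E_t = -45/4, F_s = -45/8, F_t = 3/8, G_s = -15/4, G_t = 3/2
E_tt = 25/2, F_st = 25/4, G_ss = 25/2
Using the Brioschi determinant formula for K from the metric derivatives:
M1 = [[-E_tt/2 + F_st - G_ss/2, E_s/2, F_s - E_t/2], [F_t - G_s/2, E, F], [G_t/2, F, G]] = [[-25/4, 0, 0], [9/4, 97/16, 27/16], [3/4, 27/16, 25/16]]; det M1 = -1325/32
M2 = [[0, E_t/2, G_s/2], [E_t/2, E, F], [G_s/2, F, G]] = [[0, -45/8, -15/8], [-45/8, 97/16, 27/16], [-15/8, 27/16, 25/16]]; det M2 = -1125/32
det M1 - det M2 = -25/4; K = -25/4 / (53/8)^2 = -400/2809


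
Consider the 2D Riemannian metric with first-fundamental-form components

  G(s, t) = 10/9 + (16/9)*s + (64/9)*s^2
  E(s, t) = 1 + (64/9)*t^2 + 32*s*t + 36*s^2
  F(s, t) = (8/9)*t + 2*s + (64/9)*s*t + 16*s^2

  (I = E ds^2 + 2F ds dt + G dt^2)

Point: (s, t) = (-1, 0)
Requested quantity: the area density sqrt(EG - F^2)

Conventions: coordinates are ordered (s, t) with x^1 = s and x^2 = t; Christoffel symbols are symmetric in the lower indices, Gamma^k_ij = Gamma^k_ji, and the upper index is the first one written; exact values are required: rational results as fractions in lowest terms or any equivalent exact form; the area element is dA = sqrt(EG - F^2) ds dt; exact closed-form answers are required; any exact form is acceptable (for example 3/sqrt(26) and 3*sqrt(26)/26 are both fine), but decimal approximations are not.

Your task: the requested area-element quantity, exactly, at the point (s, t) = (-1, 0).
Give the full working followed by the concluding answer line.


E = 37, F = 14, G = 58/9; EG - F^2 = 382/9

Answer: sqrt(EG - F^2) = sqrt(382)/3


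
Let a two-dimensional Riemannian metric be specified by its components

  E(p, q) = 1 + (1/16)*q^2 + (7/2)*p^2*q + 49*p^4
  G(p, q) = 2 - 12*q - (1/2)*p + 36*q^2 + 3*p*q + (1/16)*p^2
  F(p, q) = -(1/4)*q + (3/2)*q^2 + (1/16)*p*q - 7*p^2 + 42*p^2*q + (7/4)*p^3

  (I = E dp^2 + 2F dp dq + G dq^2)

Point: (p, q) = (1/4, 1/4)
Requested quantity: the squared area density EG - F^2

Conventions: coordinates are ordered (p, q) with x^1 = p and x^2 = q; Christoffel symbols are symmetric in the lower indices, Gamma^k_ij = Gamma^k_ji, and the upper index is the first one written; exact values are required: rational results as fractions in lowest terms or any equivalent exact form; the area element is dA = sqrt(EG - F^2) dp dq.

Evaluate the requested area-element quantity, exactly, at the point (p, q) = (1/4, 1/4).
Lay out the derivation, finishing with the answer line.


E = 5/4, F = 9/32, G = 337/256; EG - F^2 = 401/256

Answer: EG - F^2 = 401/256


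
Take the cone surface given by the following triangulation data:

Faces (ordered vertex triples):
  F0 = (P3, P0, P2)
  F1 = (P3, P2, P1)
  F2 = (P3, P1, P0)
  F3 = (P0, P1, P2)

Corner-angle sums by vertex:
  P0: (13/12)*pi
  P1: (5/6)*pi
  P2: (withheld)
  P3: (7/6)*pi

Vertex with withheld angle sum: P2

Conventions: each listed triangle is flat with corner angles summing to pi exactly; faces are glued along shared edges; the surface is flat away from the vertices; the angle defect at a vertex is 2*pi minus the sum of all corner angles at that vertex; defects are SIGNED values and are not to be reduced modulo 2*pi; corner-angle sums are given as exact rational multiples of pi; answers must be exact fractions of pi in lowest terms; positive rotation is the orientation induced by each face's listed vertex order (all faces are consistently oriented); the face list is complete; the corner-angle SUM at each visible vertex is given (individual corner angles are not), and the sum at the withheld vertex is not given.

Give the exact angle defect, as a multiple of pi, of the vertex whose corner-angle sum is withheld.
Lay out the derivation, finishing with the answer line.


V = 4, E = 6, F = 4; chi = V - E + F = 2
Gauss-Bonnet: total defect = 2*pi*chi = 4*pi; visible defects sum to (35/12)*pi

Answer: defect(P2) = (13/12)*pi


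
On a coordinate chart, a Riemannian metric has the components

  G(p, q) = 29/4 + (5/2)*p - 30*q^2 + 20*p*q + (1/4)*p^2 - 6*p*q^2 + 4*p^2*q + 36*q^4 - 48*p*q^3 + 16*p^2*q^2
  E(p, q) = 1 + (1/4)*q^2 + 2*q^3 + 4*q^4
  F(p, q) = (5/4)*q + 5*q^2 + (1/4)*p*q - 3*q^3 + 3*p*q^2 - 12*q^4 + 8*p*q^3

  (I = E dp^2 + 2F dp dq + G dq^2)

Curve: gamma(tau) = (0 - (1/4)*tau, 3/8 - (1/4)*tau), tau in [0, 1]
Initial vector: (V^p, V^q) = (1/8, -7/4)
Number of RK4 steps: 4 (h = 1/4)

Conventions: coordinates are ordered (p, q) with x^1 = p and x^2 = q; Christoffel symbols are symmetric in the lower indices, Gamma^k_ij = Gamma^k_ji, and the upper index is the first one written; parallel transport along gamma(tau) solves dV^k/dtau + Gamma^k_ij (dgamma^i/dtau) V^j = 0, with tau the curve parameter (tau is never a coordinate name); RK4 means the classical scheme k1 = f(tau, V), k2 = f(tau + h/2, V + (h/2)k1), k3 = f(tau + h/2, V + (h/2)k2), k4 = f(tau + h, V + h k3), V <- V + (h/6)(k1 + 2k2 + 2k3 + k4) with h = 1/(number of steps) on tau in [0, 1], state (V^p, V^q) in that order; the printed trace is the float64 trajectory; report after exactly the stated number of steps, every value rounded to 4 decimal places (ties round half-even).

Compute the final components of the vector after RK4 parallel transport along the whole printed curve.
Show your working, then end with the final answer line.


gamma'(tau) = (-1/4, -1/4); f(tau, V)^k = -Gamma^k_ij(gamma(tau)) gamma'^i(tau) V^j; h = 1/4; intermediate values shown to 6 dp
curve data and Christoffel symbols at the stage parameters:
  tau = 0.000000: gamma = (0.000000, 0.375000), gamma' = (-0.250000, -0.250000); Gamma_ppp = 0.000000, Gamma_ppq = 0.236570, Gamma_pqq = -0.532282, Gamma_qpp = 0.000000, Gamma_qpq = 0.835880, Gamma_qqq = -1.880729
  tau = 0.125000: gamma = (-0.031250, 0.343750), gamma' = (-0.250000, -0.250000); Gamma_ppp = 0.000000, Gamma_ppq = 0.183636, Gamma_pqq = -0.416242, Gamma_qpp = 0.000000, Gamma_qpq = 0.779356, Gamma_qqq = -1.766541
  tau = 0.250000: gamma = (-0.062500, 0.312500), gamma' = (-0.250000, -0.250000); Gamma_ppp = 0.000000, Gamma_ppq = 0.140449, Gamma_pqq = -0.321025, Gamma_qpp = 0.000000, Gamma_qpq = 0.720970, Gamma_qqq = -1.647931
  tau = 0.375000: gamma = (-0.093750, 0.281250), gamma' = (-0.250000, -0.250000); Gamma_ppp = 0.000000, Gamma_ppq = 0.105619, Gamma_pqq = -0.243737, Gamma_qpp = 0.000000, Gamma_qpq = 0.662019, Gamma_qqq = -1.527737
  tau = 0.500000: gamma = (-0.125000, 0.250000), gamma' = (-0.250000, -0.250000); Gamma_ppp = 0.000000, Gamma_ppq = 0.077859, Gamma_pqq = -0.181671, Gamma_qpp = 0.000000, Gamma_qpq = 0.603406, Gamma_qqq = -1.407948
  tau = 0.625000: gamma = (-0.156250, 0.218750), gamma' = (-0.250000, -0.250000); Gamma_ppp = 0.000000, Gamma_ppq = 0.056013, Gamma_pqq = -0.132394, Gamma_qpp = 0.000000, Gamma_qpq = 0.545725, Gamma_qqq = -1.289895
  tau = 0.750000: gamma = (-0.187500, 0.187500), gamma' = (-0.250000, -0.250000); Gamma_ppp = 0.000000, Gamma_ppq = 0.039072, Gamma_pqq = -0.093774, Gamma_qpp = 0.000000, Gamma_qpq = 0.489336, Gamma_qqq = -1.174408
  tau = 0.875000: gamma = (-0.218750, 0.156250), gamma' = (-0.250000, -0.250000); Gamma_ppp = 0.000000, Gamma_ppq = 0.026171, Gamma_pqq = -0.063973, Gamma_qpp = 0.000000, Gamma_qpq = 0.434433, Gamma_qqq = -1.061947
  tau = 1.000000: gamma = (-0.250000, 0.125000), gamma' = (-0.250000, -0.250000); Gamma_ppp = 0.000000, Gamma_ppq = 0.016569, Gamma_pqq = -0.041422, Gamma_qpp = 0.000000, Gamma_qpq = 0.381084, Gamma_qqq = -0.952710
step 0: V^p = 0.1250, V^q = -1.7500
step 1: k1 = (0.136767, 0.483243), k2 = (0.104776, 0.444671), k3 = (0.104873, 0.445082), k4 = (0.079289, 0.407016); V <- V + (h/6)(k1 + 2k2 + 2k3 + k4): V^p = 0.1515, V^q = -1.6388
step 2: k1 = (0.079299, 0.407069), k2 = (0.059090, 0.370373), k3 = (0.059181, 0.370948), k4 = (0.043360, 0.336042); V <- V + (h/6)(k1 + 2k2 + 2k3 + k4): V^p = 0.1664, V^q = -1.5460
step 3: k1 = (0.043364, 0.336067), k2 = (0.031126, 0.303257), k3 = (0.031183, 0.303812), k4 = (0.021806, 0.273090); V <- V + (h/6)(k1 + 2k2 + 2k3 + k4): V^p = 0.1743, V^q = -1.4700
step 4: k1 = (0.021807, 0.273101), k2 = (0.014729, 0.244495), k3 = (0.014757, 0.244960), k4 = (0.009491, 0.218290); V <- V + (h/6)(k1 + 2k2 + 2k3 + k4): V^p = 0.1781, V^q = -1.4088

Answer: V^p = 0.1781, V^q = -1.4088


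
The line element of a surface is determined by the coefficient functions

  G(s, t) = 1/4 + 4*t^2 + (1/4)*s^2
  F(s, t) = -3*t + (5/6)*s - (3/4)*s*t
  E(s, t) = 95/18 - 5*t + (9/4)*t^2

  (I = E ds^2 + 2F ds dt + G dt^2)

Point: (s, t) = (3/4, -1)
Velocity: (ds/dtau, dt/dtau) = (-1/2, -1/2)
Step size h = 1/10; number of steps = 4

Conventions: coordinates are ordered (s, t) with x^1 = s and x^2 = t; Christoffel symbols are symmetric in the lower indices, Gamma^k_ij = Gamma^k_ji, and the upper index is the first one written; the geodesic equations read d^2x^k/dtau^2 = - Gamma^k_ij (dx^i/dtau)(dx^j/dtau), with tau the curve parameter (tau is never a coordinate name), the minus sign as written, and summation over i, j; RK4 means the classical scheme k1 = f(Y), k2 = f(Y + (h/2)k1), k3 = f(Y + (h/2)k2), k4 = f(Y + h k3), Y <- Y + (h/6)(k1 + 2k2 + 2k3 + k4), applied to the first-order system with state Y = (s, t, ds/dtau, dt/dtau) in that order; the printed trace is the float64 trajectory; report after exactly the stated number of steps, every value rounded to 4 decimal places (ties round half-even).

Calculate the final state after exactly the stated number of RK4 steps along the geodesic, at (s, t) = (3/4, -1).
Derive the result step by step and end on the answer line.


f(Y) = (ds/dtau, dt/dtau, -Gamma^s_ij Y'^i Y'^j, -Gamma^t_ij Y'^i Y'^j) with the Gammas evaluated at the stage position; h = 0.100000; intermediate values shown to 6 dp
step 0: s = 0.7500, t = -1.0000, ds/dtau = -0.5000, dt/dtau = -0.5000
step 1:
  k1: at (s, t) = (0.750000, -1.000000), (ds/dtau, dt/dtau) = (-0.500000, -0.500000); Gamma_sss = -0.707796, Gamma_sst = -0.577551, Gamma_stt = 0.007610, Gamma_tss = 2.117518, Gamma_tst = 0.593536, Gamma_ttt = -0.918290; k1 = (-0.500000, -0.500000, 0.463822, -0.596575)
  k2: at (s, t) = (0.725000, -1.025000), (ds/dtau, dt/dtau) = (-0.476809, -0.529829); Gamma_sss = -0.669135, Gamma_sst = -0.561928, Gamma_stt = 0.007262, Gamma_tss = 2.016431, Gamma_tst = 0.558883, Gamma_ttt = -0.901145; k2 = (-0.476809, -0.529829, 0.434004, -0.487838)
  k3: at (s, t) = (0.726160, -1.026491), (ds/dtau, dt/dtau) = (-0.478300, -0.524392); Gamma_sss = -0.667982, Gamma_sst = -0.561560, Gamma_stt = 0.007284, Gamma_tss = 2.011827, Gamma_tst = 0.557939, Gamma_ttt = -0.899993; k3 = (-0.478300, -0.524392, 0.432509, -0.492642)
  k4: at (s, t) = (0.702170, -1.052439), (ds/dtau, dt/dtau) = (-0.456749, -0.549264); Gamma_sss = -0.631791, Gamma_sst = -0.546851, Gamma_stt = 0.006880, Gamma_tss = 1.916258, Gamma_tst = 0.525670, Gamma_ttt = -0.882497; k4 = (-0.456749, -0.549264, 0.404112, -0.397283)
  Y <- Y + (h/6)(k1 + 2k2 + 2k3 + k4): s = 0.7022, t = -1.0526, ds/dtau = -0.4567, dt/dtau = -0.5492
step 2:
  k1: at (s, t) = (0.702217, -1.052628), (ds/dtau, dt/dtau) = (-0.456651, -0.549247); Gamma_sss = -0.631621, Gamma_sst = -0.546788, Gamma_stt = 0.006881, Gamma_tss = 1.915679, Gamma_tst = 0.525525, Gamma_ttt = -0.882361; k1 = (-0.456651, -0.549247, 0.403920, -0.396911)
  k2: at (s, t) = (0.679385, -1.080091), (ds/dtau, dt/dtau) = (-0.436455, -0.569093); Gamma_sss = -0.597201, Gamma_sst = -0.532725, Gamma_stt = 0.006444, Gamma_tss = 1.823506, Gamma_tst = 0.495016, Gamma_ttt = -0.864195; k2 = (-0.436455, -0.569093, 0.376315, -0.313388)
  k3: at (s, t) = (0.680394, -1.081083), (ds/dtau, dt/dtau) = (-0.437835, -0.564916); Gamma_sss = -0.596644, Gamma_sst = -0.532550, Gamma_stt = 0.006461, Gamma_tss = 1.820997, Gamma_tst = 0.494582, Gamma_ttt = -0.863475; k3 = (-0.437835, -0.564916, 0.375756, -0.318183)
  k4: at (s, t) = (0.658434, -1.109120), (ds/dtau, dt/dtau) = (-0.419075, -0.581065); Gamma_sss = -0.564709, Gamma_sst = -0.519365, Gamma_stt = 0.006002, Gamma_tss = 1.734965, Gamma_tst = 0.466409, Gamma_ttt = -0.845436; k4 = (-0.419075, -0.581065, 0.350091, -0.246402)
  Y <- Y + (h/6)(k1 + 2k2 + 2k3 + k4): s = 0.6585, t = -1.1093, ds/dtau = -0.4190, dt/dtau = -0.5810
step 3:
  k1: at (s, t) = (0.658479, -1.109267), (ds/dtau, dt/dtau) = (-0.419015, -0.581021); Gamma_sss = -0.564600, Gamma_sst = -0.519324, Gamma_stt = 0.006003, Gamma_tss = 1.734586, Gamma_tst = 0.466318, Gamma_ttt = -0.845337; k1 = (-0.419015, -0.581021, 0.349968, -0.246230)
  k2: at (s, t) = (0.637528, -1.138318), (ds/dtau, dt/dtau) = (-0.401516, -0.593333); Gamma_sss = -0.534604, Gamma_sst = -0.506812, Gamma_stt = 0.005539, Gamma_tss = 1.653018, Gamma_tst = 0.439994, Gamma_ttt = -0.827174; k2 = (-0.401516, -0.593333, 0.325715, -0.184933)
  k3: at (s, t) = (0.638403, -1.138934), (ds/dtau, dt/dtau) = (-0.402729, -0.590268); Gamma_sss = -0.534391, Gamma_sst = -0.506752, Gamma_stt = 0.005553, Gamma_tss = 1.651772, Gamma_tst = 0.439848, Gamma_ttt = -0.826754; k3 = (-0.402729, -0.590268, 0.325667, -0.188967)
  k4: at (s, t) = (0.618206, -1.168294), (ds/dtau, dt/dtau) = (-0.386448, -0.599918); Gamma_sss = -0.506663, Gamma_sst = -0.495029, Gamma_stt = 0.005091, Gamma_tss = 1.576086, Gamma_tst = 0.415618, Gamma_ttt = -0.809000; k4 = (-0.386448, -0.599918, 0.303366, -0.136927)
  Y <- Y + (h/6)(k1 + 2k2 + 2k3 + k4): s = 0.6182, t = -1.1684, ds/dtau = -0.3864, dt/dtau = -0.5999
step 4:
  k1: at (s, t) = (0.618246, -1.168403), (ds/dtau, dt/dtau) = (-0.386413, -0.599870); Gamma_sss = -0.506596, Gamma_sst = -0.495002, Gamma_stt = 0.005091, Gamma_tss = 1.575850, Gamma_tst = 0.415564, Gamma_ttt = -0.808933; k1 = (-0.386413, -0.599870, 0.303291, -0.136862)
  k2: at (s, t) = (0.598926, -1.198396), (ds/dtau, dt/dtau) = (-0.371249, -0.606714); Gamma_sss = -0.480726, Gamma_sst = -0.483915, Gamma_stt = 0.004641, Gamma_tss = 1.504782, Gamma_tst = 0.393064, Gamma_ttt = -0.791396; k2 = (-0.371249, -0.606714, 0.282544, -0.093152)
  k3: at (s, t) = (0.599684, -1.198739), (ds/dtau, dt/dtau) = (-0.372286, -0.604528); Gamma_sss = -0.480701, Gamma_sst = -0.483919, Gamma_stt = 0.004653, Gamma_tss = 1.504261, Gamma_tst = 0.393070, Gamma_ttt = -0.791176; k3 = (-0.372286, -0.604528, 0.282742, -0.096274)
  k4: at (s, t) = (0.581018, -1.228856), (ds/dtau, dt/dtau) = (-0.358139, -0.609498); Gamma_sss = -0.456800, Gamma_sst = -0.473514, Gamma_stt = 0.004218, Gamma_tss = 1.438444, Gamma_tst = 0.372364, Gamma_ttt = -0.774192; k4 = (-0.358139, -0.609498, 0.263746, -0.059460)
  Y <- Y + (h/6)(k1 + 2k2 + 2k3 + k4): s = 0.5811, t = -1.2289, ds/dtau = -0.3581, dt/dtau = -0.6095

Answer: s = 0.5811, t = -1.2289, ds/dtau = -0.3581, dt/dtau = -0.6095


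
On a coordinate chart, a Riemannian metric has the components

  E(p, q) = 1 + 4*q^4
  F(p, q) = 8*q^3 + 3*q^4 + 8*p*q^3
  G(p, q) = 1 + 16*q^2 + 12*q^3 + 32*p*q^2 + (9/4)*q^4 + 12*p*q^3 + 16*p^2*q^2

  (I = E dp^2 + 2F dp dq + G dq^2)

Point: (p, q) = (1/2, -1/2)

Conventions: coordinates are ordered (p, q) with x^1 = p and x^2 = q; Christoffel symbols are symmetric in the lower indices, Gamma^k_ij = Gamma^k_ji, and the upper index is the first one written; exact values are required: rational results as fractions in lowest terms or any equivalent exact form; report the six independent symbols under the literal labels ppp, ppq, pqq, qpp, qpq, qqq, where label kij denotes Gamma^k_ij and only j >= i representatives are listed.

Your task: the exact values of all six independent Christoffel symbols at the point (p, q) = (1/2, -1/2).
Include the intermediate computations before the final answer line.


E = 5/4, F = -21/16, G = 505/64 at the point
E_p = 0, E_q = -2, F_p = -1, F_q = 15/2, G_p = 21/2, G_q = -189/8
EG - F^2 = 521/64;  g^inv = (64/521) * [[505/64, 21/16], [21/16, 5/4]]
first-kind symbols [ij,l] = (1/2)(d_i g_jl + d_j g_il - d_l g_ij): [pp,p] = E_p/2 = 0, [pp,q] = F_p - E_q/2 = 0, [pq,p] = E_q/2 = -1, [pq,q] = G_p/2 = 21/4, [qq,p] = F_q - G_p/2 = 9/4, [qq,q] = G_q/2 = -189/16
Gamma^p_ij = (G*[ij,p] - F*[ij,q])/(EG - F^2), Gamma^q_ij = (E*[ij,q] - F*[ij,p])/(EG - F^2)

Answer: Gamma_ppp = 0, Gamma_ppq = -64/521, Gamma_pqq = 144/521, Gamma_qpp = 0, Gamma_qpq = 336/521, Gamma_qqq = -756/521


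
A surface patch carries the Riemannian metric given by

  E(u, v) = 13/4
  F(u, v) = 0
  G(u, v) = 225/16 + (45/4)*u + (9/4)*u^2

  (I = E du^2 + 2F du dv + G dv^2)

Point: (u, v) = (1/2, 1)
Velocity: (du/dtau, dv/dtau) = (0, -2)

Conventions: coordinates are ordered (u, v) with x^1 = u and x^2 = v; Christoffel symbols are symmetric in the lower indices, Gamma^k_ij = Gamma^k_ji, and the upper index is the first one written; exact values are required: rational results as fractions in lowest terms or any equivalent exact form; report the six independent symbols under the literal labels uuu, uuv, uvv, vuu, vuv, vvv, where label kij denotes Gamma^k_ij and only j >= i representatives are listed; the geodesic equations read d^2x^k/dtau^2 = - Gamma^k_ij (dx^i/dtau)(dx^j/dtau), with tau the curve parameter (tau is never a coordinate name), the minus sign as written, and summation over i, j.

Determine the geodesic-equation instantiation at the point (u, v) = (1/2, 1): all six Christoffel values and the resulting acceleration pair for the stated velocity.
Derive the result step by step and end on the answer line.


E = 13/4, F = 0, G = 81/4 at the point
E_u = 0, E_v = 0, F_u = 0, F_v = 0, G_u = 27/2, G_v = 0
EG - F^2 = 1053/16;  g^inv = (16/1053) * [[81/4, 0], [0, 13/4]]
first-kind symbols [ij,l] = (1/2)(d_i g_jl + d_j g_il - d_l g_ij): [uu,u] = E_u/2 = 0, [uu,v] = F_u - E_v/2 = 0, [uv,u] = E_v/2 = 0, [uv,v] = G_u/2 = 27/4, [vv,u] = F_v - G_u/2 = -27/4, [vv,v] = G_v/2 = 0
Gamma^u_ij = (G*[ij,u] - F*[ij,v])/(EG - F^2), Gamma^v_ij = (E*[ij,v] - F*[ij,u])/(EG - F^2)
Gamma_uuu = 0, Gamma_uuv = 0, Gamma_uvv = -27/13, Gamma_vuu = 0, Gamma_vuv = 1/3, Gamma_vvv = 0
d^2u/dtau^2 = -(Gamma_uuu*(0)^2 + 2*Gamma_uuv*(0)*(-2) + Gamma_uvv*(-2)^2) = 108/13
d^2v/dtau^2 = -(Gamma_vuu*(0)^2 + 2*Gamma_vuv*(0)*(-2) + Gamma_vvv*(-2)^2) = 0

Answer: Gamma_uuu = 0, Gamma_uuv = 0, Gamma_uvv = -27/13, Gamma_vuu = 0, Gamma_vuv = 1/3, Gamma_vvv = 0; accelerations (d^2u/dtau^2, d^2v/dtau^2) = (108/13, 0)
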